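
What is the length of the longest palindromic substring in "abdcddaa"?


Input: "abdcddaa"
Checking substrings for palindromes:
  [2:5] "dcd" (len 3) => palindrome
  [4:6] "dd" (len 2) => palindrome
  [6:8] "aa" (len 2) => palindrome
Longest palindromic substring: "dcd" with length 3

3


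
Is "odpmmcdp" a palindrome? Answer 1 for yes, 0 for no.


Input: odpmmcdp
Reversed: pdcmmpdo
  Compare pos 0 ('o') with pos 7 ('p'): MISMATCH
  Compare pos 1 ('d') with pos 6 ('d'): match
  Compare pos 2 ('p') with pos 5 ('c'): MISMATCH
  Compare pos 3 ('m') with pos 4 ('m'): match
Result: not a palindrome

0


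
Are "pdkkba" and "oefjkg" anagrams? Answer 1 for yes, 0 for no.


Strings: "pdkkba", "oefjkg"
Sorted first:  abdkkp
Sorted second: efgjko
Differ at position 0: 'a' vs 'e' => not anagrams

0


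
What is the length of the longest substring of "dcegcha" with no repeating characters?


Input: "dcegcha"
Sliding window (track last position of each char):
  Position 0 ('d'): window [0,0] length 1 -- new best
  Position 1 ('c'): window [0,1] length 2 -- new best
  Position 2 ('e'): window [0,2] length 3 -- new best
  Position 3 ('g'): window [0,3] length 4 -- new best
  Position 4 ('c'): repeat (last at 1), move window start to 2
  Position 4 ('c'): window [2,4] length 3
  Position 5 ('h'): window [2,5] length 4
  Position 6 ('a'): window [2,6] length 5 -- new best
Longest substring with no repeats: "egcha" with length 5

5


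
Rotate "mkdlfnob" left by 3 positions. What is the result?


Input: "mkdlfnob", rotate left by 3
First 3 characters: "mkd"
Remaining characters: "lfnob"
Concatenate remaining + first: "lfnob" + "mkd" = "lfnobmkd"

lfnobmkd


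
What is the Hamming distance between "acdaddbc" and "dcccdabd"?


Comparing "acdaddbc" and "dcccdabd" position by position:
  Position 0: 'a' vs 'd' => differ
  Position 1: 'c' vs 'c' => same
  Position 2: 'd' vs 'c' => differ
  Position 3: 'a' vs 'c' => differ
  Position 4: 'd' vs 'd' => same
  Position 5: 'd' vs 'a' => differ
  Position 6: 'b' vs 'b' => same
  Position 7: 'c' vs 'd' => differ
Total differences (Hamming distance): 5

5


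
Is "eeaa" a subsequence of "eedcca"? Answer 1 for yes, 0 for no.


Check if "eeaa" is a subsequence of "eedcca"
Greedy scan:
  Position 0 ('e'): matches sub[0] = 'e'
  Position 1 ('e'): matches sub[1] = 'e'
  Position 2 ('d'): no match needed
  Position 3 ('c'): no match needed
  Position 4 ('c'): no match needed
  Position 5 ('a'): matches sub[2] = 'a'
Only matched 3/4 characters => not a subsequence

0


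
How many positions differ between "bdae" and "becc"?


Comparing "bdae" and "becc" position by position:
  Position 0: 'b' vs 'b' => same
  Position 1: 'd' vs 'e' => DIFFER
  Position 2: 'a' vs 'c' => DIFFER
  Position 3: 'e' vs 'c' => DIFFER
Positions that differ: 3

3


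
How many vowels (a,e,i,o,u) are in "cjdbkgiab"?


Input: cjdbkgiab
Checking each character:
  'c' at position 0: consonant
  'j' at position 1: consonant
  'd' at position 2: consonant
  'b' at position 3: consonant
  'k' at position 4: consonant
  'g' at position 5: consonant
  'i' at position 6: vowel (running total: 1)
  'a' at position 7: vowel (running total: 2)
  'b' at position 8: consonant
Total vowels: 2

2


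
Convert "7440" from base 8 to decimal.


Input: "7440" in base 8
Positional expansion:
  Digit '7' (value 7) x 8^3 = 3584
  Digit '4' (value 4) x 8^2 = 256
  Digit '4' (value 4) x 8^1 = 32
  Digit '0' (value 0) x 8^0 = 0
Sum = 3872

3872


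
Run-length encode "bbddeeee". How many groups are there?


Input: bbddeeee
Scanning for consecutive runs:
  Group 1: 'b' x 2 (positions 0-1)
  Group 2: 'd' x 2 (positions 2-3)
  Group 3: 'e' x 4 (positions 4-7)
Total groups: 3

3


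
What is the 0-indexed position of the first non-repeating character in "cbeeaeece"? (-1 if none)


Input: cbeeaeece
Character frequencies:
  'a': 1
  'b': 1
  'c': 2
  'e': 5
Scanning left to right for freq == 1:
  Position 0 ('c'): freq=2, skip
  Position 1 ('b'): unique! => answer = 1

1


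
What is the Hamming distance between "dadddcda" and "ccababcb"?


Comparing "dadddcda" and "ccababcb" position by position:
  Position 0: 'd' vs 'c' => differ
  Position 1: 'a' vs 'c' => differ
  Position 2: 'd' vs 'a' => differ
  Position 3: 'd' vs 'b' => differ
  Position 4: 'd' vs 'a' => differ
  Position 5: 'c' vs 'b' => differ
  Position 6: 'd' vs 'c' => differ
  Position 7: 'a' vs 'b' => differ
Total differences (Hamming distance): 8

8


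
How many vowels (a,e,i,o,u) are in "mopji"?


Input: mopji
Checking each character:
  'm' at position 0: consonant
  'o' at position 1: vowel (running total: 1)
  'p' at position 2: consonant
  'j' at position 3: consonant
  'i' at position 4: vowel (running total: 2)
Total vowels: 2

2


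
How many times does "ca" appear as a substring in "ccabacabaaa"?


Searching for "ca" in "ccabacabaaa"
Scanning each position:
  Position 0: "cc" => no
  Position 1: "ca" => MATCH
  Position 2: "ab" => no
  Position 3: "ba" => no
  Position 4: "ac" => no
  Position 5: "ca" => MATCH
  Position 6: "ab" => no
  Position 7: "ba" => no
  Position 8: "aa" => no
  Position 9: "aa" => no
Total occurrences: 2

2


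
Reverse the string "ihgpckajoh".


Input: ihgpckajoh
Reading characters right to left:
  Position 9: 'h'
  Position 8: 'o'
  Position 7: 'j'
  Position 6: 'a'
  Position 5: 'k'
  Position 4: 'c'
  Position 3: 'p'
  Position 2: 'g'
  Position 1: 'h'
  Position 0: 'i'
Reversed: hojakcpghi

hojakcpghi


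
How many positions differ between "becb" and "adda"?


Comparing "becb" and "adda" position by position:
  Position 0: 'b' vs 'a' => DIFFER
  Position 1: 'e' vs 'd' => DIFFER
  Position 2: 'c' vs 'd' => DIFFER
  Position 3: 'b' vs 'a' => DIFFER
Positions that differ: 4

4


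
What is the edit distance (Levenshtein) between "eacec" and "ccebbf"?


Computing edit distance: "eacec" -> "ccebbf"
DP table:
           c    c    e    b    b    f
      0    1    2    3    4    5    6
  e   1    1    2    2    3    4    5
  a   2    2    2    3    3    4    5
  c   3    2    2    3    4    4    5
  e   4    3    3    2    3    4    5
  c   5    4    3    3    3    4    5
Edit distance = dp[5][6] = 5

5


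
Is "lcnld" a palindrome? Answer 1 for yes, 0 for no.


Input: lcnld
Reversed: dlncl
  Compare pos 0 ('l') with pos 4 ('d'): MISMATCH
  Compare pos 1 ('c') with pos 3 ('l'): MISMATCH
Result: not a palindrome

0


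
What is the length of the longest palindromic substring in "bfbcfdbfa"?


Input: "bfbcfdbfa"
Checking substrings for palindromes:
  [0:3] "bfb" (len 3) => palindrome
Longest palindromic substring: "bfb" with length 3

3


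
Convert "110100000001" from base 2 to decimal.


Input: "110100000001" in base 2
Positional expansion:
  Digit '1' (value 1) x 2^11 = 2048
  Digit '1' (value 1) x 2^10 = 1024
  Digit '0' (value 0) x 2^9 = 0
  Digit '1' (value 1) x 2^8 = 256
  Digit '0' (value 0) x 2^7 = 0
  Digit '0' (value 0) x 2^6 = 0
  Digit '0' (value 0) x 2^5 = 0
  Digit '0' (value 0) x 2^4 = 0
  Digit '0' (value 0) x 2^3 = 0
  Digit '0' (value 0) x 2^2 = 0
  Digit '0' (value 0) x 2^1 = 0
  Digit '1' (value 1) x 2^0 = 1
Sum = 3329

3329


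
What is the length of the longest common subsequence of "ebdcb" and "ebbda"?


LCS of "ebdcb" and "ebbda"
DP table:
           e    b    b    d    a
      0    0    0    0    0    0
  e   0    1    1    1    1    1
  b   0    1    2    2    2    2
  d   0    1    2    2    3    3
  c   0    1    2    2    3    3
  b   0    1    2    3    3    3
LCS length = dp[5][5] = 3

3


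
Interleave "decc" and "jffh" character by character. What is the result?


Interleaving "decc" and "jffh":
  Position 0: 'd' from first, 'j' from second => "dj"
  Position 1: 'e' from first, 'f' from second => "ef"
  Position 2: 'c' from first, 'f' from second => "cf"
  Position 3: 'c' from first, 'h' from second => "ch"
Result: djefcfch

djefcfch


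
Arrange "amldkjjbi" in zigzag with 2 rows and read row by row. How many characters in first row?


Zigzag "amldkjjbi" into 2 rows:
Placing characters:
  'a' => row 0
  'm' => row 1
  'l' => row 0
  'd' => row 1
  'k' => row 0
  'j' => row 1
  'j' => row 0
  'b' => row 1
  'i' => row 0
Rows:
  Row 0: "alkji"
  Row 1: "mdjb"
First row length: 5

5


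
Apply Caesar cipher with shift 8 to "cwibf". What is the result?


Caesar cipher: shift "cwibf" by 8
  'c' (pos 2) + 8 = pos 10 = 'k'
  'w' (pos 22) + 8 = pos 4 = 'e'
  'i' (pos 8) + 8 = pos 16 = 'q'
  'b' (pos 1) + 8 = pos 9 = 'j'
  'f' (pos 5) + 8 = pos 13 = 'n'
Result: keqjn

keqjn


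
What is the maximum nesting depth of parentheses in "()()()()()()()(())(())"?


Input: "()()()()()()()(())(())"
Tracking depth:
  Position 0 '(': depth becomes 1
  Position 1 ')': depth becomes 0
  Position 2 '(': depth becomes 1
  Position 3 ')': depth becomes 0
  Position 4 '(': depth becomes 1
  Position 5 ')': depth becomes 0
  Position 6 '(': depth becomes 1
  Position 7 ')': depth becomes 0
  Position 8 '(': depth becomes 1
  Position 9 ')': depth becomes 0
  Position 10 '(': depth becomes 1
  Position 11 ')': depth becomes 0
  Position 12 '(': depth becomes 1
  Position 13 ')': depth becomes 0
  Position 14 '(': depth becomes 1
  Position 15 '(': depth becomes 2
  Position 16 ')': depth becomes 1
  Position 17 ')': depth becomes 0
  Position 18 '(': depth becomes 1
  Position 19 '(': depth becomes 2
  Position 20 ')': depth becomes 1
  Position 21 ')': depth becomes 0
Maximum depth reached: 2

2


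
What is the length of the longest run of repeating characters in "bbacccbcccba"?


Input: "bbacccbcccba"
Scanning for longest run:
  Position 1 ('b'): continues run of 'b', length=2
  Position 2 ('a'): new char, reset run to 1
  Position 3 ('c'): new char, reset run to 1
  Position 4 ('c'): continues run of 'c', length=2
  Position 5 ('c'): continues run of 'c', length=3
  Position 6 ('b'): new char, reset run to 1
  Position 7 ('c'): new char, reset run to 1
  Position 8 ('c'): continues run of 'c', length=2
  Position 9 ('c'): continues run of 'c', length=3
  Position 10 ('b'): new char, reset run to 1
  Position 11 ('a'): new char, reset run to 1
Longest run: 'c' with length 3

3


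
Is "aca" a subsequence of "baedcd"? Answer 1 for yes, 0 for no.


Check if "aca" is a subsequence of "baedcd"
Greedy scan:
  Position 0 ('b'): no match needed
  Position 1 ('a'): matches sub[0] = 'a'
  Position 2 ('e'): no match needed
  Position 3 ('d'): no match needed
  Position 4 ('c'): matches sub[1] = 'c'
  Position 5 ('d'): no match needed
Only matched 2/3 characters => not a subsequence

0


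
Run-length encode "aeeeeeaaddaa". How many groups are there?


Input: aeeeeeaaddaa
Scanning for consecutive runs:
  Group 1: 'a' x 1 (positions 0-0)
  Group 2: 'e' x 5 (positions 1-5)
  Group 3: 'a' x 2 (positions 6-7)
  Group 4: 'd' x 2 (positions 8-9)
  Group 5: 'a' x 2 (positions 10-11)
Total groups: 5

5


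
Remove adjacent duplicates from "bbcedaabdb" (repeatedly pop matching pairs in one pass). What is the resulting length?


Input: bbcedaabdb
Stack-based adjacent duplicate removal:
  Read 'b': push. Stack: b
  Read 'b': matches stack top 'b' => pop. Stack: (empty)
  Read 'c': push. Stack: c
  Read 'e': push. Stack: ce
  Read 'd': push. Stack: ced
  Read 'a': push. Stack: ceda
  Read 'a': matches stack top 'a' => pop. Stack: ced
  Read 'b': push. Stack: cedb
  Read 'd': push. Stack: cedbd
  Read 'b': push. Stack: cedbdb
Final stack: "cedbdb" (length 6)

6


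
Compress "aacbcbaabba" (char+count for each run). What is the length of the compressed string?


Input: aacbcbaabba
Runs:
  'a' x 2 => "a2"
  'c' x 1 => "c1"
  'b' x 1 => "b1"
  'c' x 1 => "c1"
  'b' x 1 => "b1"
  'a' x 2 => "a2"
  'b' x 2 => "b2"
  'a' x 1 => "a1"
Compressed: "a2c1b1c1b1a2b2a1"
Compressed length: 16

16


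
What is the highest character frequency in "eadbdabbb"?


Input: eadbdabbb
Character counts:
  'a': 2
  'b': 4
  'd': 2
  'e': 1
Maximum frequency: 4

4


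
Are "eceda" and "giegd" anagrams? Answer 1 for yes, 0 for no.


Strings: "eceda", "giegd"
Sorted first:  acdee
Sorted second: deggi
Differ at position 0: 'a' vs 'd' => not anagrams

0


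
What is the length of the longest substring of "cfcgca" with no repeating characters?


Input: "cfcgca"
Sliding window (track last position of each char):
  Position 0 ('c'): window [0,0] length 1 -- new best
  Position 1 ('f'): window [0,1] length 2 -- new best
  Position 2 ('c'): repeat (last at 0), move window start to 1
  Position 2 ('c'): window [1,2] length 2
  Position 3 ('g'): window [1,3] length 3 -- new best
  Position 4 ('c'): repeat (last at 2), move window start to 3
  Position 4 ('c'): window [3,4] length 2
  Position 5 ('a'): window [3,5] length 3
Longest substring with no repeats: "fcg" with length 3

3


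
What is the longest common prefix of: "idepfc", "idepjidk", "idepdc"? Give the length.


Words: idepfc, idepjidk, idepdc
  Position 0: all 'i' => match
  Position 1: all 'd' => match
  Position 2: all 'e' => match
  Position 3: all 'p' => match
  Position 4: ('f', 'j', 'd') => mismatch, stop
LCP = "idep" (length 4)

4


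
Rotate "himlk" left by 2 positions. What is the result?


Input: "himlk", rotate left by 2
First 2 characters: "hi"
Remaining characters: "mlk"
Concatenate remaining + first: "mlk" + "hi" = "mlkhi"

mlkhi


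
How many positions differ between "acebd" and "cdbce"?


Comparing "acebd" and "cdbce" position by position:
  Position 0: 'a' vs 'c' => DIFFER
  Position 1: 'c' vs 'd' => DIFFER
  Position 2: 'e' vs 'b' => DIFFER
  Position 3: 'b' vs 'c' => DIFFER
  Position 4: 'd' vs 'e' => DIFFER
Positions that differ: 5

5


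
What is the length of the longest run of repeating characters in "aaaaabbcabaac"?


Input: "aaaaabbcabaac"
Scanning for longest run:
  Position 1 ('a'): continues run of 'a', length=2
  Position 2 ('a'): continues run of 'a', length=3
  Position 3 ('a'): continues run of 'a', length=4
  Position 4 ('a'): continues run of 'a', length=5
  Position 5 ('b'): new char, reset run to 1
  Position 6 ('b'): continues run of 'b', length=2
  Position 7 ('c'): new char, reset run to 1
  Position 8 ('a'): new char, reset run to 1
  Position 9 ('b'): new char, reset run to 1
  Position 10 ('a'): new char, reset run to 1
  Position 11 ('a'): continues run of 'a', length=2
  Position 12 ('c'): new char, reset run to 1
Longest run: 'a' with length 5

5


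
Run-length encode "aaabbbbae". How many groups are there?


Input: aaabbbbae
Scanning for consecutive runs:
  Group 1: 'a' x 3 (positions 0-2)
  Group 2: 'b' x 4 (positions 3-6)
  Group 3: 'a' x 1 (positions 7-7)
  Group 4: 'e' x 1 (positions 8-8)
Total groups: 4

4


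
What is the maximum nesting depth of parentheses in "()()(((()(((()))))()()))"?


Input: "()()(((()(((()))))()()))"
Tracking depth:
  Position 0 '(': depth becomes 1
  Position 1 ')': depth becomes 0
  Position 2 '(': depth becomes 1
  Position 3 ')': depth becomes 0
  Position 4 '(': depth becomes 1
  Position 5 '(': depth becomes 2
  Position 6 '(': depth becomes 3
  Position 7 '(': depth becomes 4
  Position 8 ')': depth becomes 3
  Position 9 '(': depth becomes 4
  Position 10 '(': depth becomes 5
  Position 11 '(': depth becomes 6
  Position 12 '(': depth becomes 7
  Position 13 ')': depth becomes 6
  Position 14 ')': depth becomes 5
  Position 15 ')': depth becomes 4
  Position 16 ')': depth becomes 3
  Position 17 ')': depth becomes 2
  Position 18 '(': depth becomes 3
  Position 19 ')': depth becomes 2
  Position 20 '(': depth becomes 3
  Position 21 ')': depth becomes 2
  Position 22 ')': depth becomes 1
  Position 23 ')': depth becomes 0
Maximum depth reached: 7

7


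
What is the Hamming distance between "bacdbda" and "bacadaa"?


Comparing "bacdbda" and "bacadaa" position by position:
  Position 0: 'b' vs 'b' => same
  Position 1: 'a' vs 'a' => same
  Position 2: 'c' vs 'c' => same
  Position 3: 'd' vs 'a' => differ
  Position 4: 'b' vs 'd' => differ
  Position 5: 'd' vs 'a' => differ
  Position 6: 'a' vs 'a' => same
Total differences (Hamming distance): 3

3


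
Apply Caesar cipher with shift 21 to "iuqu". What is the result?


Caesar cipher: shift "iuqu" by 21
  'i' (pos 8) + 21 = pos 3 = 'd'
  'u' (pos 20) + 21 = pos 15 = 'p'
  'q' (pos 16) + 21 = pos 11 = 'l'
  'u' (pos 20) + 21 = pos 15 = 'p'
Result: dplp

dplp


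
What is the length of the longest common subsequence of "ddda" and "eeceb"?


LCS of "ddda" and "eeceb"
DP table:
           e    e    c    e    b
      0    0    0    0    0    0
  d   0    0    0    0    0    0
  d   0    0    0    0    0    0
  d   0    0    0    0    0    0
  a   0    0    0    0    0    0
LCS length = dp[4][5] = 0

0


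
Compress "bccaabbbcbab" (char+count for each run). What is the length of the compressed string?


Input: bccaabbbcbab
Runs:
  'b' x 1 => "b1"
  'c' x 2 => "c2"
  'a' x 2 => "a2"
  'b' x 3 => "b3"
  'c' x 1 => "c1"
  'b' x 1 => "b1"
  'a' x 1 => "a1"
  'b' x 1 => "b1"
Compressed: "b1c2a2b3c1b1a1b1"
Compressed length: 16

16


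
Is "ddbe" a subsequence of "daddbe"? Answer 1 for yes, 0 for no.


Check if "ddbe" is a subsequence of "daddbe"
Greedy scan:
  Position 0 ('d'): matches sub[0] = 'd'
  Position 1 ('a'): no match needed
  Position 2 ('d'): matches sub[1] = 'd'
  Position 3 ('d'): no match needed
  Position 4 ('b'): matches sub[2] = 'b'
  Position 5 ('e'): matches sub[3] = 'e'
All 4 characters matched => is a subsequence

1


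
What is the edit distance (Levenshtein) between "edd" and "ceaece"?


Computing edit distance: "edd" -> "ceaece"
DP table:
           c    e    a    e    c    e
      0    1    2    3    4    5    6
  e   1    1    1    2    3    4    5
  d   2    2    2    2    3    4    5
  d   3    3    3    3    3    4    5
Edit distance = dp[3][6] = 5

5


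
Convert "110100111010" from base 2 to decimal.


Input: "110100111010" in base 2
Positional expansion:
  Digit '1' (value 1) x 2^11 = 2048
  Digit '1' (value 1) x 2^10 = 1024
  Digit '0' (value 0) x 2^9 = 0
  Digit '1' (value 1) x 2^8 = 256
  Digit '0' (value 0) x 2^7 = 0
  Digit '0' (value 0) x 2^6 = 0
  Digit '1' (value 1) x 2^5 = 32
  Digit '1' (value 1) x 2^4 = 16
  Digit '1' (value 1) x 2^3 = 8
  Digit '0' (value 0) x 2^2 = 0
  Digit '1' (value 1) x 2^1 = 2
  Digit '0' (value 0) x 2^0 = 0
Sum = 3386

3386


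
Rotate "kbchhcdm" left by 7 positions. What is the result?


Input: "kbchhcdm", rotate left by 7
First 7 characters: "kbchhcd"
Remaining characters: "m"
Concatenate remaining + first: "m" + "kbchhcd" = "mkbchhcd"

mkbchhcd


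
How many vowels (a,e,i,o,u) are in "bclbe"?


Input: bclbe
Checking each character:
  'b' at position 0: consonant
  'c' at position 1: consonant
  'l' at position 2: consonant
  'b' at position 3: consonant
  'e' at position 4: vowel (running total: 1)
Total vowels: 1

1


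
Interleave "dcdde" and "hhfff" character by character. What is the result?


Interleaving "dcdde" and "hhfff":
  Position 0: 'd' from first, 'h' from second => "dh"
  Position 1: 'c' from first, 'h' from second => "ch"
  Position 2: 'd' from first, 'f' from second => "df"
  Position 3: 'd' from first, 'f' from second => "df"
  Position 4: 'e' from first, 'f' from second => "ef"
Result: dhchdfdfef

dhchdfdfef


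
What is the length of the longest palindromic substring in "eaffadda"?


Input: "eaffadda"
Checking substrings for palindromes:
  [1:5] "affa" (len 4) => palindrome
  [4:8] "adda" (len 4) => palindrome
  [2:4] "ff" (len 2) => palindrome
  [5:7] "dd" (len 2) => palindrome
Longest palindromic substring: "affa" with length 4

4


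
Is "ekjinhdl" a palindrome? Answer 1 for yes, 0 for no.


Input: ekjinhdl
Reversed: ldhnijke
  Compare pos 0 ('e') with pos 7 ('l'): MISMATCH
  Compare pos 1 ('k') with pos 6 ('d'): MISMATCH
  Compare pos 2 ('j') with pos 5 ('h'): MISMATCH
  Compare pos 3 ('i') with pos 4 ('n'): MISMATCH
Result: not a palindrome

0


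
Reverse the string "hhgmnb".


Input: hhgmnb
Reading characters right to left:
  Position 5: 'b'
  Position 4: 'n'
  Position 3: 'm'
  Position 2: 'g'
  Position 1: 'h'
  Position 0: 'h'
Reversed: bnmghh

bnmghh


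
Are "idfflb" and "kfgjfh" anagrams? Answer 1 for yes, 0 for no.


Strings: "idfflb", "kfgjfh"
Sorted first:  bdffil
Sorted second: ffghjk
Differ at position 0: 'b' vs 'f' => not anagrams

0


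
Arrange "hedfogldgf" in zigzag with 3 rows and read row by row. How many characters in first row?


Zigzag "hedfogldgf" into 3 rows:
Placing characters:
  'h' => row 0
  'e' => row 1
  'd' => row 2
  'f' => row 1
  'o' => row 0
  'g' => row 1
  'l' => row 2
  'd' => row 1
  'g' => row 0
  'f' => row 1
Rows:
  Row 0: "hog"
  Row 1: "efgdf"
  Row 2: "dl"
First row length: 3

3


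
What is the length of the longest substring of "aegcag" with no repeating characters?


Input: "aegcag"
Sliding window (track last position of each char):
  Position 0 ('a'): window [0,0] length 1 -- new best
  Position 1 ('e'): window [0,1] length 2 -- new best
  Position 2 ('g'): window [0,2] length 3 -- new best
  Position 3 ('c'): window [0,3] length 4 -- new best
  Position 4 ('a'): repeat (last at 0), move window start to 1
  Position 4 ('a'): window [1,4] length 4
  Position 5 ('g'): repeat (last at 2), move window start to 3
  Position 5 ('g'): window [3,5] length 3
Longest substring with no repeats: "aegc" with length 4

4


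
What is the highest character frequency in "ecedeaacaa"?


Input: ecedeaacaa
Character counts:
  'a': 4
  'c': 2
  'd': 1
  'e': 3
Maximum frequency: 4

4


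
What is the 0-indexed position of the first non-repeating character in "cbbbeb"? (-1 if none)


Input: cbbbeb
Character frequencies:
  'b': 4
  'c': 1
  'e': 1
Scanning left to right for freq == 1:
  Position 0 ('c'): unique! => answer = 0

0


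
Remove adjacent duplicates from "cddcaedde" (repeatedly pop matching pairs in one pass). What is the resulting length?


Input: cddcaedde
Stack-based adjacent duplicate removal:
  Read 'c': push. Stack: c
  Read 'd': push. Stack: cd
  Read 'd': matches stack top 'd' => pop. Stack: c
  Read 'c': matches stack top 'c' => pop. Stack: (empty)
  Read 'a': push. Stack: a
  Read 'e': push. Stack: ae
  Read 'd': push. Stack: aed
  Read 'd': matches stack top 'd' => pop. Stack: ae
  Read 'e': matches stack top 'e' => pop. Stack: a
Final stack: "a" (length 1)

1


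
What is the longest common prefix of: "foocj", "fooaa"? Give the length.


Words: foocj, fooaa
  Position 0: all 'f' => match
  Position 1: all 'o' => match
  Position 2: all 'o' => match
  Position 3: ('c', 'a') => mismatch, stop
LCP = "foo" (length 3)

3


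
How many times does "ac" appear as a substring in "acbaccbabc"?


Searching for "ac" in "acbaccbabc"
Scanning each position:
  Position 0: "ac" => MATCH
  Position 1: "cb" => no
  Position 2: "ba" => no
  Position 3: "ac" => MATCH
  Position 4: "cc" => no
  Position 5: "cb" => no
  Position 6: "ba" => no
  Position 7: "ab" => no
  Position 8: "bc" => no
Total occurrences: 2

2


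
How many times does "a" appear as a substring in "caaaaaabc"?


Searching for "a" in "caaaaaabc"
Scanning each position:
  Position 0: "c" => no
  Position 1: "a" => MATCH
  Position 2: "a" => MATCH
  Position 3: "a" => MATCH
  Position 4: "a" => MATCH
  Position 5: "a" => MATCH
  Position 6: "a" => MATCH
  Position 7: "b" => no
  Position 8: "c" => no
Total occurrences: 6

6


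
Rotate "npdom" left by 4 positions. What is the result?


Input: "npdom", rotate left by 4
First 4 characters: "npdo"
Remaining characters: "m"
Concatenate remaining + first: "m" + "npdo" = "mnpdo"

mnpdo


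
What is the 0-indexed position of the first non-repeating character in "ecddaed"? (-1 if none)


Input: ecddaed
Character frequencies:
  'a': 1
  'c': 1
  'd': 3
  'e': 2
Scanning left to right for freq == 1:
  Position 0 ('e'): freq=2, skip
  Position 1 ('c'): unique! => answer = 1

1


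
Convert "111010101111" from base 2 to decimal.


Input: "111010101111" in base 2
Positional expansion:
  Digit '1' (value 1) x 2^11 = 2048
  Digit '1' (value 1) x 2^10 = 1024
  Digit '1' (value 1) x 2^9 = 512
  Digit '0' (value 0) x 2^8 = 0
  Digit '1' (value 1) x 2^7 = 128
  Digit '0' (value 0) x 2^6 = 0
  Digit '1' (value 1) x 2^5 = 32
  Digit '0' (value 0) x 2^4 = 0
  Digit '1' (value 1) x 2^3 = 8
  Digit '1' (value 1) x 2^2 = 4
  Digit '1' (value 1) x 2^1 = 2
  Digit '1' (value 1) x 2^0 = 1
Sum = 3759

3759


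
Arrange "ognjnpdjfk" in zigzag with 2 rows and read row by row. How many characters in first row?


Zigzag "ognjnpdjfk" into 2 rows:
Placing characters:
  'o' => row 0
  'g' => row 1
  'n' => row 0
  'j' => row 1
  'n' => row 0
  'p' => row 1
  'd' => row 0
  'j' => row 1
  'f' => row 0
  'k' => row 1
Rows:
  Row 0: "onndf"
  Row 1: "gjpjk"
First row length: 5

5


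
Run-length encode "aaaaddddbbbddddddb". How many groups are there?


Input: aaaaddddbbbddddddb
Scanning for consecutive runs:
  Group 1: 'a' x 4 (positions 0-3)
  Group 2: 'd' x 4 (positions 4-7)
  Group 3: 'b' x 3 (positions 8-10)
  Group 4: 'd' x 6 (positions 11-16)
  Group 5: 'b' x 1 (positions 17-17)
Total groups: 5

5


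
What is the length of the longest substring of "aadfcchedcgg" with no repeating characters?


Input: "aadfcchedcgg"
Sliding window (track last position of each char):
  Position 0 ('a'): window [0,0] length 1 -- new best
  Position 1 ('a'): repeat (last at 0), move window start to 1
  Position 1 ('a'): window [1,1] length 1
  Position 2 ('d'): window [1,2] length 2 -- new best
  Position 3 ('f'): window [1,3] length 3 -- new best
  Position 4 ('c'): window [1,4] length 4 -- new best
  Position 5 ('c'): repeat (last at 4), move window start to 5
  Position 5 ('c'): window [5,5] length 1
  Position 6 ('h'): window [5,6] length 2
  Position 7 ('e'): window [5,7] length 3
  Position 8 ('d'): window [5,8] length 4
  Position 9 ('c'): repeat (last at 5), move window start to 6
  Position 9 ('c'): window [6,9] length 4
  Position 10 ('g'): window [6,10] length 5 -- new best
  Position 11 ('g'): repeat (last at 10), move window start to 11
  Position 11 ('g'): window [11,11] length 1
Longest substring with no repeats: "hedcg" with length 5

5


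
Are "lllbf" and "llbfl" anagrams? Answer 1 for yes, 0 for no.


Strings: "lllbf", "llbfl"
Sorted first:  bflll
Sorted second: bflll
Sorted forms match => anagrams

1


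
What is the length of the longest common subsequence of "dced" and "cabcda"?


LCS of "dced" and "cabcda"
DP table:
           c    a    b    c    d    a
      0    0    0    0    0    0    0
  d   0    0    0    0    0    1    1
  c   0    1    1    1    1    1    1
  e   0    1    1    1    1    1    1
  d   0    1    1    1    1    2    2
LCS length = dp[4][6] = 2

2


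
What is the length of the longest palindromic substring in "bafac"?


Input: "bafac"
Checking substrings for palindromes:
  [1:4] "afa" (len 3) => palindrome
Longest palindromic substring: "afa" with length 3

3


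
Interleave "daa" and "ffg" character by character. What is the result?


Interleaving "daa" and "ffg":
  Position 0: 'd' from first, 'f' from second => "df"
  Position 1: 'a' from first, 'f' from second => "af"
  Position 2: 'a' from first, 'g' from second => "ag"
Result: dfafag

dfafag


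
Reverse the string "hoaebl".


Input: hoaebl
Reading characters right to left:
  Position 5: 'l'
  Position 4: 'b'
  Position 3: 'e'
  Position 2: 'a'
  Position 1: 'o'
  Position 0: 'h'
Reversed: lbeaoh

lbeaoh


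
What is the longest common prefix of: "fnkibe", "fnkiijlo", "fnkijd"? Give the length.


Words: fnkibe, fnkiijlo, fnkijd
  Position 0: all 'f' => match
  Position 1: all 'n' => match
  Position 2: all 'k' => match
  Position 3: all 'i' => match
  Position 4: ('b', 'i', 'j') => mismatch, stop
LCP = "fnki" (length 4)

4


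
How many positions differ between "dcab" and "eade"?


Comparing "dcab" and "eade" position by position:
  Position 0: 'd' vs 'e' => DIFFER
  Position 1: 'c' vs 'a' => DIFFER
  Position 2: 'a' vs 'd' => DIFFER
  Position 3: 'b' vs 'e' => DIFFER
Positions that differ: 4

4


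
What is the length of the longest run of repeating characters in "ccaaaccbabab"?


Input: "ccaaaccbabab"
Scanning for longest run:
  Position 1 ('c'): continues run of 'c', length=2
  Position 2 ('a'): new char, reset run to 1
  Position 3 ('a'): continues run of 'a', length=2
  Position 4 ('a'): continues run of 'a', length=3
  Position 5 ('c'): new char, reset run to 1
  Position 6 ('c'): continues run of 'c', length=2
  Position 7 ('b'): new char, reset run to 1
  Position 8 ('a'): new char, reset run to 1
  Position 9 ('b'): new char, reset run to 1
  Position 10 ('a'): new char, reset run to 1
  Position 11 ('b'): new char, reset run to 1
Longest run: 'a' with length 3

3


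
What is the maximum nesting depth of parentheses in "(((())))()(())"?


Input: "(((())))()(())"
Tracking depth:
  Position 0 '(': depth becomes 1
  Position 1 '(': depth becomes 2
  Position 2 '(': depth becomes 3
  Position 3 '(': depth becomes 4
  Position 4 ')': depth becomes 3
  Position 5 ')': depth becomes 2
  Position 6 ')': depth becomes 1
  Position 7 ')': depth becomes 0
  Position 8 '(': depth becomes 1
  Position 9 ')': depth becomes 0
  Position 10 '(': depth becomes 1
  Position 11 '(': depth becomes 2
  Position 12 ')': depth becomes 1
  Position 13 ')': depth becomes 0
Maximum depth reached: 4

4


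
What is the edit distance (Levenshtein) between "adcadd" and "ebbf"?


Computing edit distance: "adcadd" -> "ebbf"
DP table:
           e    b    b    f
      0    1    2    3    4
  a   1    1    2    3    4
  d   2    2    2    3    4
  c   3    3    3    3    4
  a   4    4    4    4    4
  d   5    5    5    5    5
  d   6    6    6    6    6
Edit distance = dp[6][4] = 6

6


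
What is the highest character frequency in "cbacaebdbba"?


Input: cbacaebdbba
Character counts:
  'a': 3
  'b': 4
  'c': 2
  'd': 1
  'e': 1
Maximum frequency: 4

4


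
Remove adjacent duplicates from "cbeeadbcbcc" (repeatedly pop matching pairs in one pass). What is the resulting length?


Input: cbeeadbcbcc
Stack-based adjacent duplicate removal:
  Read 'c': push. Stack: c
  Read 'b': push. Stack: cb
  Read 'e': push. Stack: cbe
  Read 'e': matches stack top 'e' => pop. Stack: cb
  Read 'a': push. Stack: cba
  Read 'd': push. Stack: cbad
  Read 'b': push. Stack: cbadb
  Read 'c': push. Stack: cbadbc
  Read 'b': push. Stack: cbadbcb
  Read 'c': push. Stack: cbadbcbc
  Read 'c': matches stack top 'c' => pop. Stack: cbadbcb
Final stack: "cbadbcb" (length 7)

7


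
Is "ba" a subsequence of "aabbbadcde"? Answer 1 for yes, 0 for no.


Check if "ba" is a subsequence of "aabbbadcde"
Greedy scan:
  Position 0 ('a'): no match needed
  Position 1 ('a'): no match needed
  Position 2 ('b'): matches sub[0] = 'b'
  Position 3 ('b'): no match needed
  Position 4 ('b'): no match needed
  Position 5 ('a'): matches sub[1] = 'a'
  Position 6 ('d'): no match needed
  Position 7 ('c'): no match needed
  Position 8 ('d'): no match needed
  Position 9 ('e'): no match needed
All 2 characters matched => is a subsequence

1


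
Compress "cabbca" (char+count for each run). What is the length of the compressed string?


Input: cabbca
Runs:
  'c' x 1 => "c1"
  'a' x 1 => "a1"
  'b' x 2 => "b2"
  'c' x 1 => "c1"
  'a' x 1 => "a1"
Compressed: "c1a1b2c1a1"
Compressed length: 10

10


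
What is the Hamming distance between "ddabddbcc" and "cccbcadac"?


Comparing "ddabddbcc" and "cccbcadac" position by position:
  Position 0: 'd' vs 'c' => differ
  Position 1: 'd' vs 'c' => differ
  Position 2: 'a' vs 'c' => differ
  Position 3: 'b' vs 'b' => same
  Position 4: 'd' vs 'c' => differ
  Position 5: 'd' vs 'a' => differ
  Position 6: 'b' vs 'd' => differ
  Position 7: 'c' vs 'a' => differ
  Position 8: 'c' vs 'c' => same
Total differences (Hamming distance): 7

7


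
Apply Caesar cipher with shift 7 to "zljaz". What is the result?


Caesar cipher: shift "zljaz" by 7
  'z' (pos 25) + 7 = pos 6 = 'g'
  'l' (pos 11) + 7 = pos 18 = 's'
  'j' (pos 9) + 7 = pos 16 = 'q'
  'a' (pos 0) + 7 = pos 7 = 'h'
  'z' (pos 25) + 7 = pos 6 = 'g'
Result: gsqhg

gsqhg


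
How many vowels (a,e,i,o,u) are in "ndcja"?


Input: ndcja
Checking each character:
  'n' at position 0: consonant
  'd' at position 1: consonant
  'c' at position 2: consonant
  'j' at position 3: consonant
  'a' at position 4: vowel (running total: 1)
Total vowels: 1

1


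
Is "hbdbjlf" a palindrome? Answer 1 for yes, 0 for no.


Input: hbdbjlf
Reversed: fljbdbh
  Compare pos 0 ('h') with pos 6 ('f'): MISMATCH
  Compare pos 1 ('b') with pos 5 ('l'): MISMATCH
  Compare pos 2 ('d') with pos 4 ('j'): MISMATCH
Result: not a palindrome

0


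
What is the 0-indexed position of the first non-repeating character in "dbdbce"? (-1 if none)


Input: dbdbce
Character frequencies:
  'b': 2
  'c': 1
  'd': 2
  'e': 1
Scanning left to right for freq == 1:
  Position 0 ('d'): freq=2, skip
  Position 1 ('b'): freq=2, skip
  Position 2 ('d'): freq=2, skip
  Position 3 ('b'): freq=2, skip
  Position 4 ('c'): unique! => answer = 4

4


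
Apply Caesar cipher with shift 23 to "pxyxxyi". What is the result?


Caesar cipher: shift "pxyxxyi" by 23
  'p' (pos 15) + 23 = pos 12 = 'm'
  'x' (pos 23) + 23 = pos 20 = 'u'
  'y' (pos 24) + 23 = pos 21 = 'v'
  'x' (pos 23) + 23 = pos 20 = 'u'
  'x' (pos 23) + 23 = pos 20 = 'u'
  'y' (pos 24) + 23 = pos 21 = 'v'
  'i' (pos 8) + 23 = pos 5 = 'f'
Result: muvuuvf

muvuuvf


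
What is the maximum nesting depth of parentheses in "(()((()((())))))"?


Input: "(()((()((())))))"
Tracking depth:
  Position 0 '(': depth becomes 1
  Position 1 '(': depth becomes 2
  Position 2 ')': depth becomes 1
  Position 3 '(': depth becomes 2
  Position 4 '(': depth becomes 3
  Position 5 '(': depth becomes 4
  Position 6 ')': depth becomes 3
  Position 7 '(': depth becomes 4
  Position 8 '(': depth becomes 5
  Position 9 '(': depth becomes 6
  Position 10 ')': depth becomes 5
  Position 11 ')': depth becomes 4
  Position 12 ')': depth becomes 3
  Position 13 ')': depth becomes 2
  Position 14 ')': depth becomes 1
  Position 15 ')': depth becomes 0
Maximum depth reached: 6

6


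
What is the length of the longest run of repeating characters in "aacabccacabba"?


Input: "aacabccacabba"
Scanning for longest run:
  Position 1 ('a'): continues run of 'a', length=2
  Position 2 ('c'): new char, reset run to 1
  Position 3 ('a'): new char, reset run to 1
  Position 4 ('b'): new char, reset run to 1
  Position 5 ('c'): new char, reset run to 1
  Position 6 ('c'): continues run of 'c', length=2
  Position 7 ('a'): new char, reset run to 1
  Position 8 ('c'): new char, reset run to 1
  Position 9 ('a'): new char, reset run to 1
  Position 10 ('b'): new char, reset run to 1
  Position 11 ('b'): continues run of 'b', length=2
  Position 12 ('a'): new char, reset run to 1
Longest run: 'a' with length 2

2


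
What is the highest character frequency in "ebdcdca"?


Input: ebdcdca
Character counts:
  'a': 1
  'b': 1
  'c': 2
  'd': 2
  'e': 1
Maximum frequency: 2

2


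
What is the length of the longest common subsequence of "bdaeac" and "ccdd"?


LCS of "bdaeac" and "ccdd"
DP table:
           c    c    d    d
      0    0    0    0    0
  b   0    0    0    0    0
  d   0    0    0    1    1
  a   0    0    0    1    1
  e   0    0    0    1    1
  a   0    0    0    1    1
  c   0    1    1    1    1
LCS length = dp[6][4] = 1

1


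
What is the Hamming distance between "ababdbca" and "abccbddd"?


Comparing "ababdbca" and "abccbddd" position by position:
  Position 0: 'a' vs 'a' => same
  Position 1: 'b' vs 'b' => same
  Position 2: 'a' vs 'c' => differ
  Position 3: 'b' vs 'c' => differ
  Position 4: 'd' vs 'b' => differ
  Position 5: 'b' vs 'd' => differ
  Position 6: 'c' vs 'd' => differ
  Position 7: 'a' vs 'd' => differ
Total differences (Hamming distance): 6

6


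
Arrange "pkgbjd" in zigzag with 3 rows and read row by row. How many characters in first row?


Zigzag "pkgbjd" into 3 rows:
Placing characters:
  'p' => row 0
  'k' => row 1
  'g' => row 2
  'b' => row 1
  'j' => row 0
  'd' => row 1
Rows:
  Row 0: "pj"
  Row 1: "kbd"
  Row 2: "g"
First row length: 2

2


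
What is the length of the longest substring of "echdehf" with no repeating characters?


Input: "echdehf"
Sliding window (track last position of each char):
  Position 0 ('e'): window [0,0] length 1 -- new best
  Position 1 ('c'): window [0,1] length 2 -- new best
  Position 2 ('h'): window [0,2] length 3 -- new best
  Position 3 ('d'): window [0,3] length 4 -- new best
  Position 4 ('e'): repeat (last at 0), move window start to 1
  Position 4 ('e'): window [1,4] length 4
  Position 5 ('h'): repeat (last at 2), move window start to 3
  Position 5 ('h'): window [3,5] length 3
  Position 6 ('f'): window [3,6] length 4
Longest substring with no repeats: "echd" with length 4

4


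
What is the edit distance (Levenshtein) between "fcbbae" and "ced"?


Computing edit distance: "fcbbae" -> "ced"
DP table:
           c    e    d
      0    1    2    3
  f   1    1    2    3
  c   2    1    2    3
  b   3    2    2    3
  b   4    3    3    3
  a   5    4    4    4
  e   6    5    4    5
Edit distance = dp[6][3] = 5

5


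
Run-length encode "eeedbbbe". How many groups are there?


Input: eeedbbbe
Scanning for consecutive runs:
  Group 1: 'e' x 3 (positions 0-2)
  Group 2: 'd' x 1 (positions 3-3)
  Group 3: 'b' x 3 (positions 4-6)
  Group 4: 'e' x 1 (positions 7-7)
Total groups: 4

4


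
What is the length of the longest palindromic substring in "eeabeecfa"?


Input: "eeabeecfa"
Checking substrings for palindromes:
  [0:2] "ee" (len 2) => palindrome
  [4:6] "ee" (len 2) => palindrome
Longest palindromic substring: "ee" with length 2

2


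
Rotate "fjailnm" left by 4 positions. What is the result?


Input: "fjailnm", rotate left by 4
First 4 characters: "fjai"
Remaining characters: "lnm"
Concatenate remaining + first: "lnm" + "fjai" = "lnmfjai"

lnmfjai


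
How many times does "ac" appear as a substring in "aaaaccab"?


Searching for "ac" in "aaaaccab"
Scanning each position:
  Position 0: "aa" => no
  Position 1: "aa" => no
  Position 2: "aa" => no
  Position 3: "ac" => MATCH
  Position 4: "cc" => no
  Position 5: "ca" => no
  Position 6: "ab" => no
Total occurrences: 1

1


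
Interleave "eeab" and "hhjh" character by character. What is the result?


Interleaving "eeab" and "hhjh":
  Position 0: 'e' from first, 'h' from second => "eh"
  Position 1: 'e' from first, 'h' from second => "eh"
  Position 2: 'a' from first, 'j' from second => "aj"
  Position 3: 'b' from first, 'h' from second => "bh"
Result: ehehajbh

ehehajbh


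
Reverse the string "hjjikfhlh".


Input: hjjikfhlh
Reading characters right to left:
  Position 8: 'h'
  Position 7: 'l'
  Position 6: 'h'
  Position 5: 'f'
  Position 4: 'k'
  Position 3: 'i'
  Position 2: 'j'
  Position 1: 'j'
  Position 0: 'h'
Reversed: hlhfkijjh

hlhfkijjh


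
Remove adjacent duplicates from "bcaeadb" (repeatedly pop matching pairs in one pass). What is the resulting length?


Input: bcaeadb
Stack-based adjacent duplicate removal:
  Read 'b': push. Stack: b
  Read 'c': push. Stack: bc
  Read 'a': push. Stack: bca
  Read 'e': push. Stack: bcae
  Read 'a': push. Stack: bcaea
  Read 'd': push. Stack: bcaead
  Read 'b': push. Stack: bcaeadb
Final stack: "bcaeadb" (length 7)

7


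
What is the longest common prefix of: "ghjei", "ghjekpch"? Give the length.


Words: ghjei, ghjekpch
  Position 0: all 'g' => match
  Position 1: all 'h' => match
  Position 2: all 'j' => match
  Position 3: all 'e' => match
  Position 4: ('i', 'k') => mismatch, stop
LCP = "ghje" (length 4)

4


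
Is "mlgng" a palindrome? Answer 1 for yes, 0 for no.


Input: mlgng
Reversed: gnglm
  Compare pos 0 ('m') with pos 4 ('g'): MISMATCH
  Compare pos 1 ('l') with pos 3 ('n'): MISMATCH
Result: not a palindrome

0
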